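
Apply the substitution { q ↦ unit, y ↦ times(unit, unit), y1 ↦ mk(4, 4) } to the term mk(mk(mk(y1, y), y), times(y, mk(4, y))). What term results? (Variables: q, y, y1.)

mk(mk(mk(mk(4, 4), times(unit, unit)), times(unit, unit)), times(times(unit, unit), mk(4, times(unit, unit))))

Replace each occurrence of y with times(unit, unit).
Replace each occurrence of y1 with mk(4, 4).
Result: mk(mk(mk(mk(4, 4), times(unit, unit)), times(unit, unit)), times(times(unit, unit), mk(4, times(unit, unit)))).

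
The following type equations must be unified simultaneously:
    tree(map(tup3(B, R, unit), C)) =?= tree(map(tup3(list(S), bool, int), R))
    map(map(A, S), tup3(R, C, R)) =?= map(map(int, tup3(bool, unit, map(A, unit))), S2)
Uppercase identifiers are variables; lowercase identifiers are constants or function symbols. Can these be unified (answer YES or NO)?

NO

Decompose tree/1: map(tup3(B, R, unit), C) =?= map(tup3(list(S), bool, int), R).
Decompose map/2: tup3(B, R, unit) =?= tup3(list(S), bool, int),  C =?= R.
Decompose tup3/3: B =?= list(S),  R =?= bool,  unit =?= int.
Bind B := list(S); no other remaining equation mentions B.
Bind R := bool; substituting into the 2 remaining equations that mention R gives: C =?= bool,  map(map(A, S), tup3(bool, C, bool)) =?= map(map(int, tup3(bool, unit, map(A, unit))), S2).
Clash: constants unit and int differ; no unifier exists.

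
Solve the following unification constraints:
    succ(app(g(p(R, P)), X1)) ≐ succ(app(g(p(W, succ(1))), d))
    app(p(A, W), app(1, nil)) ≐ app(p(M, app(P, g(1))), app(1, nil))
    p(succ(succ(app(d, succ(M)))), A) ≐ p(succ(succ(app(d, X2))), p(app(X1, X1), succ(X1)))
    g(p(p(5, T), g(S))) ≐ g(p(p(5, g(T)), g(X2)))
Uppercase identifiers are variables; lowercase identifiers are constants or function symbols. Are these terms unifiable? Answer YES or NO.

Decompose succ/1: app(g(p(R, P)), X1) ≐ app(g(p(W, succ(1))), d).
Decompose app/2: g(p(R, P)) ≐ g(p(W, succ(1))),  X1 ≐ d.
Decompose g/1: p(R, P) ≐ p(W, succ(1)).
Decompose p/2: R ≐ W,  P ≐ succ(1).
Bind R := W; no other remaining equation mentions R.
Bind P := succ(1); substituting into the one remaining equation that mentions P gives: app(p(A, W), app(1, nil)) ≐ app(p(M, app(succ(1), g(1))), app(1, nil)).
Bind X1 := d; substituting into the one remaining equation that mentions X1 gives: p(succ(succ(app(d, succ(M)))), A) ≐ p(succ(succ(app(d, X2))), p(app(d, d), succ(d))).
Decompose app/2: p(A, W) ≐ p(M, app(succ(1), g(1))),  app(1, nil) ≐ app(1, nil).
Decompose p/2: A ≐ M,  W ≐ app(succ(1), g(1)).
Bind A := M; substituting into the one remaining equation that mentions A gives: p(succ(succ(app(d, succ(M)))), M) ≐ p(succ(succ(app(d, X2))), p(app(d, d), succ(d))).
Bind W := app(succ(1), g(1)); no other remaining equation mentions W. Substituting into the earlier binding gives R := app(succ(1), g(1)).
Delete trivial equation app(1, nil) ≐ app(1, nil).
Decompose p/2: succ(succ(app(d, succ(M)))) ≐ succ(succ(app(d, X2))),  M ≐ p(app(d, d), succ(d)).
Decompose succ/1: succ(app(d, succ(M))) ≐ succ(app(d, X2)).
Decompose succ/1: app(d, succ(M)) ≐ app(d, X2).
Decompose app/2: d ≐ d,  succ(M) ≐ X2.
Delete trivial equation d ≐ d.
Bind X2 := succ(M); substituting into the one remaining equation that mentions X2 gives: g(p(p(5, T), g(S))) ≐ g(p(p(5, g(T)), g(succ(M)))).
Bind M := p(app(d, d), succ(d)); substituting into the remaining equation gives: g(p(p(5, T), g(S))) ≐ g(p(p(5, g(T)), g(succ(p(app(d, d), succ(d)))))). Substituting into the earlier bindings gives A := p(app(d, d), succ(d)), X2 := succ(p(app(d, d), succ(d))).
Decompose g/1: p(p(5, T), g(S)) ≐ p(p(5, g(T)), g(succ(p(app(d, d), succ(d))))).
Decompose p/2: p(5, T) ≐ p(5, g(T)),  g(S) ≐ g(succ(p(app(d, d), succ(d)))).
Decompose p/2: 5 ≐ 5,  T ≐ g(T).
Delete trivial equation 5 ≐ 5.
Occurs check fails: T occurs in g(T); the equation T ≐ g(T) has no finite solution.

NO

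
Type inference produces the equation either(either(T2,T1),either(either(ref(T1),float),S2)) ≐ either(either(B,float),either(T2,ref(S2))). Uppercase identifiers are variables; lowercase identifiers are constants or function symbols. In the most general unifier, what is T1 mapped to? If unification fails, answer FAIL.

Decompose either/2: either(T2,T1) ≐ either(B,float),  either(either(ref(T1),float),S2) ≐ either(T2,ref(S2)).
Decompose either/2: T2 ≐ B,  T1 ≐ float.
Bind T2 := B; substituting into the one remaining equation that mentions T2 gives: either(either(ref(T1),float),S2) ≐ either(B,ref(S2)).
Bind T1 := float; substituting into the remaining equation gives: either(either(ref(float),float),S2) ≐ either(B,ref(S2)).
Decompose either/2: either(ref(float),float) ≐ B,  S2 ≐ ref(S2).
Bind B := either(ref(float),float); no other remaining equation mentions B. Substituting into the earlier binding gives T2 := either(ref(float),float).
Occurs check fails: S2 occurs in ref(S2); the equation S2 ≐ ref(S2) has no finite solution.

FAIL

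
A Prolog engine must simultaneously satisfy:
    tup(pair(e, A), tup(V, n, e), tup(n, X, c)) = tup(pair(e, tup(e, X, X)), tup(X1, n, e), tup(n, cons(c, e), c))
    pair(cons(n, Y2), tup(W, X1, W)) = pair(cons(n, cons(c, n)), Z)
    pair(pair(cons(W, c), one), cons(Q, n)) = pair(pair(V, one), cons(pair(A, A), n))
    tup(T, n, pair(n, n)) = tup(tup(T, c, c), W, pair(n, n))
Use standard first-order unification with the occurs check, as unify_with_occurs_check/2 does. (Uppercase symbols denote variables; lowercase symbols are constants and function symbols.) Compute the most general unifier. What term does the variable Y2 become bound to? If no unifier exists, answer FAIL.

FAIL

Decompose tup/3: pair(e, A) = pair(e, tup(e, X, X)),  tup(V, n, e) = tup(X1, n, e),  tup(n, X, c) = tup(n, cons(c, e), c).
Decompose pair/2: e = e,  A = tup(e, X, X).
Delete trivial equation e = e.
Bind A := tup(e, X, X); substituting into the one remaining equation that mentions A gives: pair(pair(cons(W, c), one), cons(Q, n)) = pair(pair(V, one), cons(pair(tup(e, X, X), tup(e, X, X)), n)).
Decompose tup/3: V = X1,  n = n,  e = e.
Bind V := X1; substituting into the one remaining equation that mentions V gives: pair(pair(cons(W, c), one), cons(Q, n)) = pair(pair(X1, one), cons(pair(tup(e, X, X), tup(e, X, X)), n)).
Delete trivial equation n = n.
Delete trivial equation e = e.
Decompose tup/3: n = n,  X = cons(c, e),  c = c.
Delete trivial equation n = n.
Bind X := cons(c, e); substituting into the one remaining equation that mentions X gives: pair(pair(cons(W, c), one), cons(Q, n)) = pair(pair(X1, one), cons(pair(tup(e, cons(c, e), cons(c, e)), tup(e, cons(c, e), cons(c, e))), n)). Substituting into the earlier binding gives A := tup(e, cons(c, e), cons(c, e)).
Delete trivial equation c = c.
Decompose pair/2: cons(n, Y2) = cons(n, cons(c, n)),  tup(W, X1, W) = Z.
Decompose cons/2: n = n,  Y2 = cons(c, n).
Delete trivial equation n = n.
Bind Y2 := cons(c, n); no other remaining equation mentions Y2.
Bind Z := tup(W, X1, W); no other remaining equation mentions Z.
Decompose pair/2: pair(cons(W, c), one) = pair(X1, one),  cons(Q, n) = cons(pair(tup(e, cons(c, e), cons(c, e)), tup(e, cons(c, e), cons(c, e))), n).
Decompose pair/2: cons(W, c) = X1,  one = one.
Bind X1 := cons(W, c); no other remaining equation mentions X1. Substituting into the earlier bindings gives V := cons(W, c), Z := tup(W, cons(W, c), W).
Delete trivial equation one = one.
Decompose cons/2: Q = pair(tup(e, cons(c, e), cons(c, e)), tup(e, cons(c, e), cons(c, e))),  n = n.
Bind Q := pair(tup(e, cons(c, e), cons(c, e)), tup(e, cons(c, e), cons(c, e))); no other remaining equation mentions Q.
Delete trivial equation n = n.
Decompose tup/3: T = tup(T, c, c),  n = W,  pair(n, n) = pair(n, n).
Occurs check fails: T occurs in tup(T, c, c); the equation T = tup(T, c, c) has no finite solution.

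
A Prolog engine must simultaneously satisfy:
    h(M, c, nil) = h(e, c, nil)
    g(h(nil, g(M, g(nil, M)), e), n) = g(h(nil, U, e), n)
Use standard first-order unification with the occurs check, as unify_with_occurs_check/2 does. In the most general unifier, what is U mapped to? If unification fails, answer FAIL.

Decompose h/3: M = e,  c = c,  nil = nil.
Bind M := e; substituting into the one remaining equation that mentions M gives: g(h(nil, g(e, g(nil, e)), e), n) = g(h(nil, U, e), n).
Delete trivial equation c = c.
Delete trivial equation nil = nil.
Decompose g/2: h(nil, g(e, g(nil, e)), e) = h(nil, U, e),  n = n.
Decompose h/3: nil = nil,  g(e, g(nil, e)) = U,  e = e.
Delete trivial equation nil = nil.
Bind U := g(e, g(nil, e)); no other remaining equation mentions U.
Delete trivial equation e = e.
Delete trivial equation n = n.
MGU = { M = e, U = g(e, g(nil, e)) }, so U = g(e, g(nil, e)).

g(e, g(nil, e))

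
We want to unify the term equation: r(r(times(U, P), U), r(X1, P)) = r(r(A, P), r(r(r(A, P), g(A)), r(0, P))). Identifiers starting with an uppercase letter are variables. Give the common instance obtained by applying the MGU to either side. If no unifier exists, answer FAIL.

FAIL

Decompose r/2: r(times(U, P), U) = r(A, P),  r(X1, P) = r(r(r(A, P), g(A)), r(0, P)).
Decompose r/2: times(U, P) = A,  U = P.
Bind A := times(U, P); substituting into the one remaining equation that mentions A gives: r(X1, P) = r(r(r(times(U, P), P), g(times(U, P))), r(0, P)).
Bind U := P; substituting into the remaining equation gives: r(X1, P) = r(r(r(times(P, P), P), g(times(P, P))), r(0, P)). Substituting into the earlier binding gives A := times(P, P).
Decompose r/2: X1 = r(r(times(P, P), P), g(times(P, P))),  P = r(0, P).
Bind X1 := r(r(times(P, P), P), g(times(P, P))); no other remaining equation mentions X1.
Occurs check fails: P occurs in r(0, P); the equation P = r(0, P) has no finite solution.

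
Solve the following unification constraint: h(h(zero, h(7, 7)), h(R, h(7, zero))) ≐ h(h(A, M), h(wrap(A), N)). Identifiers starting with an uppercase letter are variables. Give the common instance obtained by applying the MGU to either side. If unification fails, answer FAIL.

h(h(zero, h(7, 7)), h(wrap(zero), h(7, zero)))

Decompose h/2: h(zero, h(7, 7)) ≐ h(A, M),  h(R, h(7, zero)) ≐ h(wrap(A), N).
Decompose h/2: zero ≐ A,  h(7, 7) ≐ M.
Bind A := zero; substituting into the one remaining equation that mentions A gives: h(R, h(7, zero)) ≐ h(wrap(zero), N).
Bind M := h(7, 7); no other remaining equation mentions M.
Decompose h/2: R ≐ wrap(zero),  h(7, zero) ≐ N.
Bind R := wrap(zero); no other remaining equation mentions R.
Bind N := h(7, zero).
Applying the MGU to either side gives h(h(zero, h(7, 7)), h(wrap(zero), h(7, zero))).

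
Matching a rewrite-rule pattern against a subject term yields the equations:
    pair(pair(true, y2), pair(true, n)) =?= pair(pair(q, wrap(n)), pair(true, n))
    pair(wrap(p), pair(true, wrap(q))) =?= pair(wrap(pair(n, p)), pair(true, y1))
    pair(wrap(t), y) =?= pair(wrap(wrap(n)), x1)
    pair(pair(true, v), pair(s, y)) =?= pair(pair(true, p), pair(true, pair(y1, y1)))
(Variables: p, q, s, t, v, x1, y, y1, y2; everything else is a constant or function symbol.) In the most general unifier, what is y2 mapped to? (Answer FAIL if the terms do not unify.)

FAIL

Decompose pair/2: pair(true, y2) =?= pair(q, wrap(n)),  pair(true, n) =?= pair(true, n).
Decompose pair/2: true =?= q,  y2 =?= wrap(n).
Bind q := true; substituting into the one remaining equation that mentions q gives: pair(wrap(p), pair(true, wrap(true))) =?= pair(wrap(pair(n, p)), pair(true, y1)).
Bind y2 := wrap(n); no other remaining equation mentions y2.
Delete trivial equation pair(true, n) =?= pair(true, n).
Decompose pair/2: wrap(p) =?= wrap(pair(n, p)),  pair(true, wrap(true)) =?= pair(true, y1).
Decompose wrap/1: p =?= pair(n, p).
Occurs check fails: p occurs in pair(n, p); the equation p =?= pair(n, p) has no finite solution.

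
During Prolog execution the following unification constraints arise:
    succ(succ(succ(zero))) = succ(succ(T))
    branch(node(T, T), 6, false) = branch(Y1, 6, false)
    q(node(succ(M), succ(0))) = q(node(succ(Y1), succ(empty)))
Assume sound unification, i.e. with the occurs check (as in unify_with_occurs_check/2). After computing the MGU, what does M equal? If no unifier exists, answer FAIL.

FAIL

Decompose succ/1: succ(succ(zero)) = succ(T).
Decompose succ/1: succ(zero) = T.
Bind T := succ(zero); substituting into the one remaining equation that mentions T gives: branch(node(succ(zero), succ(zero)), 6, false) = branch(Y1, 6, false).
Decompose branch/3: node(succ(zero), succ(zero)) = Y1,  6 = 6,  false = false.
Bind Y1 := node(succ(zero), succ(zero)); substituting into the one remaining equation that mentions Y1 gives: q(node(succ(M), succ(0))) = q(node(succ(node(succ(zero), succ(zero))), succ(empty))).
Delete trivial equation 6 = 6.
Delete trivial equation false = false.
Decompose q/1: node(succ(M), succ(0)) = node(succ(node(succ(zero), succ(zero))), succ(empty)).
Decompose node/2: succ(M) = succ(node(succ(zero), succ(zero))),  succ(0) = succ(empty).
Decompose succ/1: M = node(succ(zero), succ(zero)).
Bind M := node(succ(zero), succ(zero)); no other remaining equation mentions M.
Decompose succ/1: 0 = empty.
Clash: constants 0 and empty differ; no unifier exists.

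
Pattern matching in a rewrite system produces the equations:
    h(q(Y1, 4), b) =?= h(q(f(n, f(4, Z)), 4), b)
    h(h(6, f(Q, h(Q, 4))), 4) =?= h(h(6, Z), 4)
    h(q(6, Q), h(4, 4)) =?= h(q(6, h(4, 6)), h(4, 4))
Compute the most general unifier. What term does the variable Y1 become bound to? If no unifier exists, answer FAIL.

Decompose h/2: q(Y1, 4) =?= q(f(n, f(4, Z)), 4),  b =?= b.
Decompose q/2: Y1 =?= f(n, f(4, Z)),  4 =?= 4.
Bind Y1 := f(n, f(4, Z)); no other remaining equation mentions Y1.
Delete trivial equation 4 =?= 4.
Delete trivial equation b =?= b.
Decompose h/2: h(6, f(Q, h(Q, 4))) =?= h(6, Z),  4 =?= 4.
Decompose h/2: 6 =?= 6,  f(Q, h(Q, 4)) =?= Z.
Delete trivial equation 6 =?= 6.
Bind Z := f(Q, h(Q, 4)); no other remaining equation mentions Z. Substituting into the earlier binding gives Y1 := f(n, f(4, f(Q, h(Q, 4)))).
Delete trivial equation 4 =?= 4.
Decompose h/2: q(6, Q) =?= q(6, h(4, 6)),  h(4, 4) =?= h(4, 4).
Decompose q/2: 6 =?= 6,  Q =?= h(4, 6).
Delete trivial equation 6 =?= 6.
Bind Q := h(4, 6); no other remaining equation mentions Q. Substituting into the earlier bindings gives Y1 := f(n, f(4, f(h(4, 6), h(h(4, 6), 4)))), Z := f(h(4, 6), h(h(4, 6), 4)).
Delete trivial equation h(4, 4) =?= h(4, 4).
MGU = { Y1 ↦ f(n, f(4, f(h(4, 6), h(h(4, 6), 4)))), Z ↦ f(h(4, 6), h(h(4, 6), 4)), Q ↦ h(4, 6) }, so Y1 ↦ f(n, f(4, f(h(4, 6), h(h(4, 6), 4)))).

f(n, f(4, f(h(4, 6), h(h(4, 6), 4))))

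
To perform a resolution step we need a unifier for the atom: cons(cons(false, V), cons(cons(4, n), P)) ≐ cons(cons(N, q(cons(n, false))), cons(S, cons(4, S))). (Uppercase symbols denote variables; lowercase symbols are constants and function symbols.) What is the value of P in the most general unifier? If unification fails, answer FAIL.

Decompose cons/2: cons(false, V) ≐ cons(N, q(cons(n, false))),  cons(cons(4, n), P) ≐ cons(S, cons(4, S)).
Decompose cons/2: false ≐ N,  V ≐ q(cons(n, false)).
Bind N := false; no other remaining equation mentions N.
Bind V := q(cons(n, false)); no other remaining equation mentions V.
Decompose cons/2: cons(4, n) ≐ S,  P ≐ cons(4, S).
Bind S := cons(4, n); substituting into the remaining equation gives: P ≐ cons(4, cons(4, n)).
Bind P := cons(4, cons(4, n)).
MGU = { N -> false, V -> q(cons(n, false)), S -> cons(4, n), P -> cons(4, cons(4, n)) }, so P -> cons(4, cons(4, n)).

cons(4, cons(4, n))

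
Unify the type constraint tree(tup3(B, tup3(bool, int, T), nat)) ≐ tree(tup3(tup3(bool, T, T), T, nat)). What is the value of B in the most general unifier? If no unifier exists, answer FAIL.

FAIL

Decompose tree/1: tup3(B, tup3(bool, int, T), nat) ≐ tup3(tup3(bool, T, T), T, nat).
Decompose tup3/3: B ≐ tup3(bool, T, T),  tup3(bool, int, T) ≐ T,  nat ≐ nat.
Bind B := tup3(bool, T, T); no other remaining equation mentions B.
Occurs check fails: T occurs in tup3(bool, int, T); the equation T ≐ tup3(bool, int, T) has no finite solution.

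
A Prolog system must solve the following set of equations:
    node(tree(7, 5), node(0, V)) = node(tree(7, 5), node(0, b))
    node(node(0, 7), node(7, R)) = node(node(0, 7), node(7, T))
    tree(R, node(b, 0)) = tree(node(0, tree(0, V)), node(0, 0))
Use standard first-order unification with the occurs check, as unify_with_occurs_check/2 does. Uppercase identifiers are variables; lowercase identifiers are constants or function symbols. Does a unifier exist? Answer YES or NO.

Decompose node/2: tree(7, 5) = tree(7, 5),  node(0, V) = node(0, b).
Delete trivial equation tree(7, 5) = tree(7, 5).
Decompose node/2: 0 = 0,  V = b.
Delete trivial equation 0 = 0.
Bind V := b; substituting into the one remaining equation that mentions V gives: tree(R, node(b, 0)) = tree(node(0, tree(0, b)), node(0, 0)).
Decompose node/2: node(0, 7) = node(0, 7),  node(7, R) = node(7, T).
Delete trivial equation node(0, 7) = node(0, 7).
Decompose node/2: 7 = 7,  R = T.
Delete trivial equation 7 = 7.
Bind R := T; substituting into the remaining equation gives: tree(T, node(b, 0)) = tree(node(0, tree(0, b)), node(0, 0)).
Decompose tree/2: T = node(0, tree(0, b)),  node(b, 0) = node(0, 0).
Bind T := node(0, tree(0, b)); no other remaining equation mentions T. Substituting into the earlier binding gives R := node(0, tree(0, b)).
Decompose node/2: b = 0,  0 = 0.
Clash: constants b and 0 differ; no unifier exists.

NO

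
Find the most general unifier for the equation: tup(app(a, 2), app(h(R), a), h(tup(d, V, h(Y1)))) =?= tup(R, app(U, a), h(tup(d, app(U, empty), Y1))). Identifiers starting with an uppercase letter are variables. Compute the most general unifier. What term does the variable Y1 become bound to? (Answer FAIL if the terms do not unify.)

Decompose tup/3: app(a, 2) =?= R,  app(h(R), a) =?= app(U, a),  h(tup(d, V, h(Y1))) =?= h(tup(d, app(U, empty), Y1)).
Bind R := app(a, 2); substituting into the one remaining equation that mentions R gives: app(h(app(a, 2)), a) =?= app(U, a).
Decompose app/2: h(app(a, 2)) =?= U,  a =?= a.
Bind U := h(app(a, 2)); substituting into the one remaining equation that mentions U gives: h(tup(d, V, h(Y1))) =?= h(tup(d, app(h(app(a, 2)), empty), Y1)).
Delete trivial equation a =?= a.
Decompose h/1: tup(d, V, h(Y1)) =?= tup(d, app(h(app(a, 2)), empty), Y1).
Decompose tup/3: d =?= d,  V =?= app(h(app(a, 2)), empty),  h(Y1) =?= Y1.
Delete trivial equation d =?= d.
Bind V := app(h(app(a, 2)), empty); no other remaining equation mentions V.
Occurs check fails: Y1 occurs in h(Y1); the equation Y1 =?= h(Y1) has no finite solution.

FAIL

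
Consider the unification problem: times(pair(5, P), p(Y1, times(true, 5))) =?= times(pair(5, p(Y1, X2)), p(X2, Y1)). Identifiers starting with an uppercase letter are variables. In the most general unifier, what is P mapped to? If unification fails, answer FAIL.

p(times(true, 5), times(true, 5))

Decompose times/2: pair(5, P) =?= pair(5, p(Y1, X2)),  p(Y1, times(true, 5)) =?= p(X2, Y1).
Decompose pair/2: 5 =?= 5,  P =?= p(Y1, X2).
Delete trivial equation 5 =?= 5.
Bind P := p(Y1, X2); no other remaining equation mentions P.
Decompose p/2: Y1 =?= X2,  times(true, 5) =?= Y1.
Bind Y1 := X2; substituting into the remaining equation gives: times(true, 5) =?= X2. Substituting into the earlier binding gives P := p(X2, X2).
Bind X2 := times(true, 5). Substituting into the earlier bindings gives P := p(times(true, 5), times(true, 5)), Y1 := times(true, 5).
MGU = { P := p(times(true, 5), times(true, 5)), Y1 := times(true, 5), X2 := times(true, 5) }, so P := p(times(true, 5), times(true, 5)).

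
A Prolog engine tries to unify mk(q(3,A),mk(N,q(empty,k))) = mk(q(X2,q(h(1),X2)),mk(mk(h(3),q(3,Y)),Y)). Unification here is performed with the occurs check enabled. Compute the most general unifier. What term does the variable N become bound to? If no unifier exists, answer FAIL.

mk(h(3),q(3,q(empty,k)))

Decompose mk/2: q(3,A) = q(X2,q(h(1),X2)),  mk(N,q(empty,k)) = mk(mk(h(3),q(3,Y)),Y).
Decompose q/2: 3 = X2,  A = q(h(1),X2).
Bind X2 := 3; substituting into the one remaining equation that mentions X2 gives: A = q(h(1),3).
Bind A := q(h(1),3); no other remaining equation mentions A.
Decompose mk/2: N = mk(h(3),q(3,Y)),  q(empty,k) = Y.
Bind N := mk(h(3),q(3,Y)); no other remaining equation mentions N.
Bind Y := q(empty,k). Substituting into the earlier binding gives N := mk(h(3),q(3,q(empty,k))).
MGU = { X2 = 3, A = q(h(1),3), N = mk(h(3),q(3,q(empty,k))), Y = q(empty,k) }, so N = mk(h(3),q(3,q(empty,k))).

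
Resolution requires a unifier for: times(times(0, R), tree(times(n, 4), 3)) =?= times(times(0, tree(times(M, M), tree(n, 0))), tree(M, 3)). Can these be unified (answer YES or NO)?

Decompose times/2: times(0, R) =?= times(0, tree(times(M, M), tree(n, 0))),  tree(times(n, 4), 3) =?= tree(M, 3).
Decompose times/2: 0 =?= 0,  R =?= tree(times(M, M), tree(n, 0)).
Delete trivial equation 0 =?= 0.
Bind R := tree(times(M, M), tree(n, 0)); no other remaining equation mentions R.
Decompose tree/2: times(n, 4) =?= M,  3 =?= 3.
Bind M := times(n, 4); no other remaining equation mentions M. Substituting into the earlier binding gives R := tree(times(times(n, 4), times(n, 4)), tree(n, 0)).
Delete trivial equation 3 =?= 3.
No equations remain and no clash or occurs-check failure arose, so a unifier exists.

YES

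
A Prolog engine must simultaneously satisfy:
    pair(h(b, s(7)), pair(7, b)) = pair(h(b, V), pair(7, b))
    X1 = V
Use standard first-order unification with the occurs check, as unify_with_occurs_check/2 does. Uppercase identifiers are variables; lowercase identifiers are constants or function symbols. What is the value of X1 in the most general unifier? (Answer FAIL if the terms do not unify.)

s(7)

Decompose pair/2: h(b, s(7)) = h(b, V),  pair(7, b) = pair(7, b).
Decompose h/2: b = b,  s(7) = V.
Delete trivial equation b = b.
Bind V := s(7); substituting into the one remaining equation that mentions V gives: X1 = s(7).
Delete trivial equation pair(7, b) = pair(7, b).
Bind X1 := s(7).
MGU = { V = s(7), X1 = s(7) }, so X1 = s(7).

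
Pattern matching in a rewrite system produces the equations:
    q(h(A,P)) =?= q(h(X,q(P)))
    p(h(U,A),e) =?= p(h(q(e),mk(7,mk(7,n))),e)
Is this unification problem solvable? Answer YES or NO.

NO

Decompose q/1: h(A,P) =?= h(X,q(P)).
Decompose h/2: A =?= X,  P =?= q(P).
Bind A := X; substituting into the one remaining equation that mentions A gives: p(h(U,X),e) =?= p(h(q(e),mk(7,mk(7,n))),e).
Occurs check fails: P occurs in q(P); the equation P =?= q(P) has no finite solution.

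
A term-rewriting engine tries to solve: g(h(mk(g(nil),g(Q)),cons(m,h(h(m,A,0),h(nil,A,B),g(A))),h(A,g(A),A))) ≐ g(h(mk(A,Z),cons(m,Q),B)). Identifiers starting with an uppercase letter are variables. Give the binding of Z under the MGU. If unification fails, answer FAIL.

g(h(h(m,g(nil),0),h(nil,g(nil),h(g(nil),g(g(nil)),g(nil))),g(g(nil))))

Decompose g/1: h(mk(g(nil),g(Q)),cons(m,h(h(m,A,0),h(nil,A,B),g(A))),h(A,g(A),A)) ≐ h(mk(A,Z),cons(m,Q),B).
Decompose h/3: mk(g(nil),g(Q)) ≐ mk(A,Z),  cons(m,h(h(m,A,0),h(nil,A,B),g(A))) ≐ cons(m,Q),  h(A,g(A),A) ≐ B.
Decompose mk/2: g(nil) ≐ A,  g(Q) ≐ Z.
Bind A := g(nil); substituting into the 2 remaining equations that mention A gives: cons(m,h(h(m,g(nil),0),h(nil,g(nil),B),g(g(nil)))) ≐ cons(m,Q),  h(g(nil),g(g(nil)),g(nil)) ≐ B.
Bind Z := g(Q); no other remaining equation mentions Z.
Decompose cons/2: m ≐ m,  h(h(m,g(nil),0),h(nil,g(nil),B),g(g(nil))) ≐ Q.
Delete trivial equation m ≐ m.
Bind Q := h(h(m,g(nil),0),h(nil,g(nil),B),g(g(nil))); no other remaining equation mentions Q. Substituting into the earlier binding gives Z := g(h(h(m,g(nil),0),h(nil,g(nil),B),g(g(nil)))).
Bind B := h(g(nil),g(g(nil)),g(nil)). Substituting into the earlier bindings gives Z := g(h(h(m,g(nil),0),h(nil,g(nil),h(g(nil),g(g(nil)),g(nil))),g(g(nil)))), Q := h(h(m,g(nil),0),h(nil,g(nil),h(g(nil),g(g(nil)),g(nil))),g(g(nil))).
MGU = { A ↦ g(nil), Z ↦ g(h(h(m,g(nil),0),h(nil,g(nil),h(g(nil),g(g(nil)),g(nil))),g(g(nil)))), Q ↦ h(h(m,g(nil),0),h(nil,g(nil),h(g(nil),g(g(nil)),g(nil))),g(g(nil))), B ↦ h(g(nil),g(g(nil)),g(nil)) }, so Z ↦ g(h(h(m,g(nil),0),h(nil,g(nil),h(g(nil),g(g(nil)),g(nil))),g(g(nil)))).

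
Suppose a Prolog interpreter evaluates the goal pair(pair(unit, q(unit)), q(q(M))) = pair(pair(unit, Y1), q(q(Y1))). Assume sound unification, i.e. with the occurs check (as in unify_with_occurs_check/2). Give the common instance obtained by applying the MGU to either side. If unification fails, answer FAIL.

Decompose pair/2: pair(unit, q(unit)) = pair(unit, Y1),  q(q(M)) = q(q(Y1)).
Decompose pair/2: unit = unit,  q(unit) = Y1.
Delete trivial equation unit = unit.
Bind Y1 := q(unit); substituting into the remaining equation gives: q(q(M)) = q(q(q(unit))).
Decompose q/1: q(M) = q(q(unit)).
Decompose q/1: M = q(unit).
Bind M := q(unit).
Applying the MGU to either side gives pair(pair(unit, q(unit)), q(q(q(unit)))).

pair(pair(unit, q(unit)), q(q(q(unit))))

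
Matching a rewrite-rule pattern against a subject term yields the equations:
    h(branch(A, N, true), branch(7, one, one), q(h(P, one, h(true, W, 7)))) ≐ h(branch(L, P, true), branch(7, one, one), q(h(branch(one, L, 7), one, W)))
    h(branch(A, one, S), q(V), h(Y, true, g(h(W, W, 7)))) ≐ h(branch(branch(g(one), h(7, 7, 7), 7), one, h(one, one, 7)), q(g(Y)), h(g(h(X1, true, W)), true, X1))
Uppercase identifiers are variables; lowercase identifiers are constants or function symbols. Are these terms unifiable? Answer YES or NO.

Decompose h/3: branch(A, N, true) ≐ branch(L, P, true),  branch(7, one, one) ≐ branch(7, one, one),  q(h(P, one, h(true, W, 7))) ≐ q(h(branch(one, L, 7), one, W)).
Decompose branch/3: A ≐ L,  N ≐ P,  true ≐ true.
Bind A := L; substituting into the one remaining equation that mentions A gives: h(branch(L, one, S), q(V), h(Y, true, g(h(W, W, 7)))) ≐ h(branch(branch(g(one), h(7, 7, 7), 7), one, h(one, one, 7)), q(g(Y)), h(g(h(X1, true, W)), true, X1)).
Bind N := P; no other remaining equation mentions N.
Delete trivial equation true ≐ true.
Delete trivial equation branch(7, one, one) ≐ branch(7, one, one).
Decompose q/1: h(P, one, h(true, W, 7)) ≐ h(branch(one, L, 7), one, W).
Decompose h/3: P ≐ branch(one, L, 7),  one ≐ one,  h(true, W, 7) ≐ W.
Bind P := branch(one, L, 7); no other remaining equation mentions P. Substituting into the earlier binding gives N := branch(one, L, 7).
Delete trivial equation one ≐ one.
Occurs check fails: W occurs in h(true, W, 7); the equation W ≐ h(true, W, 7) has no finite solution.

NO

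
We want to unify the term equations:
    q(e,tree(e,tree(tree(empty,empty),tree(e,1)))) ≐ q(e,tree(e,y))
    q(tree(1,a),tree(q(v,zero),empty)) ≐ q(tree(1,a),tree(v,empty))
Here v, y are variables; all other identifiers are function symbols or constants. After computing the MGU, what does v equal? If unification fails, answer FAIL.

Decompose q/2: e ≐ e,  tree(e,tree(tree(empty,empty),tree(e,1))) ≐ tree(e,y).
Delete trivial equation e ≐ e.
Decompose tree/2: e ≐ e,  tree(tree(empty,empty),tree(e,1)) ≐ y.
Delete trivial equation e ≐ e.
Bind y := tree(tree(empty,empty),tree(e,1)); no other remaining equation mentions y.
Decompose q/2: tree(1,a) ≐ tree(1,a),  tree(q(v,zero),empty) ≐ tree(v,empty).
Delete trivial equation tree(1,a) ≐ tree(1,a).
Decompose tree/2: q(v,zero) ≐ v,  empty ≐ empty.
Occurs check fails: v occurs in q(v,zero); the equation v ≐ q(v,zero) has no finite solution.

FAIL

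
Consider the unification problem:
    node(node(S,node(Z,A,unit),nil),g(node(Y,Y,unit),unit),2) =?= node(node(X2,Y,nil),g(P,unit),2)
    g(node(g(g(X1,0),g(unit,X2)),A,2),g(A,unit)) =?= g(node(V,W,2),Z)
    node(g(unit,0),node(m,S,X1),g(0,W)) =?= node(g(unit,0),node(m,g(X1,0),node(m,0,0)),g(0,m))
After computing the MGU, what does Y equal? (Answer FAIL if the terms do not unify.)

Decompose node/3: node(S,node(Z,A,unit),nil) =?= node(X2,Y,nil),  g(node(Y,Y,unit),unit) =?= g(P,unit),  2 =?= 2.
Decompose node/3: S =?= X2,  node(Z,A,unit) =?= Y,  nil =?= nil.
Bind S := X2; substituting into the one remaining equation that mentions S gives: node(g(unit,0),node(m,X2,X1),g(0,W)) =?= node(g(unit,0),node(m,g(X1,0),node(m,0,0)),g(0,m)).
Bind Y := node(Z,A,unit); substituting into the one remaining equation that mentions Y gives: g(node(node(Z,A,unit),node(Z,A,unit),unit),unit) =?= g(P,unit).
Delete trivial equation nil =?= nil.
Decompose g/2: node(node(Z,A,unit),node(Z,A,unit),unit) =?= P,  unit =?= unit.
Bind P := node(node(Z,A,unit),node(Z,A,unit),unit); no other remaining equation mentions P.
Delete trivial equation unit =?= unit.
Delete trivial equation 2 =?= 2.
Decompose g/2: node(g(g(X1,0),g(unit,X2)),A,2) =?= node(V,W,2),  g(A,unit) =?= Z.
Decompose node/3: g(g(X1,0),g(unit,X2)) =?= V,  A =?= W,  2 =?= 2.
Bind V := g(g(X1,0),g(unit,X2)); no other remaining equation mentions V.
Bind A := W; substituting into the one remaining equation that mentions A gives: g(W,unit) =?= Z. Substituting into the earlier bindings gives Y := node(Z,W,unit), P := node(node(Z,W,unit),node(Z,W,unit),unit).
Delete trivial equation 2 =?= 2.
Bind Z := g(W,unit); no other remaining equation mentions Z. Substituting into the earlier bindings gives Y := node(g(W,unit),W,unit), P := node(node(g(W,unit),W,unit),node(g(W,unit),W,unit),unit).
Decompose node/3: g(unit,0) =?= g(unit,0),  node(m,X2,X1) =?= node(m,g(X1,0),node(m,0,0)),  g(0,W) =?= g(0,m).
Delete trivial equation g(unit,0) =?= g(unit,0).
Decompose node/3: m =?= m,  X2 =?= g(X1,0),  X1 =?= node(m,0,0).
Delete trivial equation m =?= m.
Bind X2 := g(X1,0); no other remaining equation mentions X2. Substituting into the earlier bindings gives S := g(X1,0), V := g(g(X1,0),g(unit,g(X1,0))).
Bind X1 := node(m,0,0); no other remaining equation mentions X1. Substituting into the earlier bindings gives S := g(node(m,0,0),0), V := g(g(node(m,0,0),0),g(unit,g(node(m,0,0),0))), X2 := g(node(m,0,0),0).
Decompose g/2: 0 =?= 0,  W =?= m.
Delete trivial equation 0 =?= 0.
Bind W := m. Substituting into the earlier bindings gives Y := node(g(m,unit),m,unit), P := node(node(g(m,unit),m,unit),node(g(m,unit),m,unit),unit), A := m, Z := g(m,unit).
MGU = { S -> g(node(m,0,0),0), Y -> node(g(m,unit),m,unit), P -> node(node(g(m,unit),m,unit),node(g(m,unit),m,unit),unit), V -> g(g(node(m,0,0),0),g(unit,g(node(m,0,0),0))), A -> m, Z -> g(m,unit), X2 -> g(node(m,0,0),0), X1 -> node(m,0,0), W -> m }, so Y -> node(g(m,unit),m,unit).

node(g(m,unit),m,unit)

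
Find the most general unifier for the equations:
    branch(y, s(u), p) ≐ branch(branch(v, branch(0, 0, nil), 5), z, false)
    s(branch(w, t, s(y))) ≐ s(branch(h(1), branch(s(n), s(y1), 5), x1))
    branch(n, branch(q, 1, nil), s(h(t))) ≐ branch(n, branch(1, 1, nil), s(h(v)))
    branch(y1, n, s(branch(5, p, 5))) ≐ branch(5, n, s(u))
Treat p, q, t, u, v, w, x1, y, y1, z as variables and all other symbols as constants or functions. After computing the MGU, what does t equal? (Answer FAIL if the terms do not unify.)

Decompose branch/3: y ≐ branch(v, branch(0, 0, nil), 5),  s(u) ≐ z,  p ≐ false.
Bind y := branch(v, branch(0, 0, nil), 5); substituting into the one remaining equation that mentions y gives: s(branch(w, t, s(branch(v, branch(0, 0, nil), 5)))) ≐ s(branch(h(1), branch(s(n), s(y1), 5), x1)).
Bind z := s(u); no other remaining equation mentions z.
Bind p := false; substituting into the one remaining equation that mentions p gives: branch(y1, n, s(branch(5, false, 5))) ≐ branch(5, n, s(u)).
Decompose s/1: branch(w, t, s(branch(v, branch(0, 0, nil), 5))) ≐ branch(h(1), branch(s(n), s(y1), 5), x1).
Decompose branch/3: w ≐ h(1),  t ≐ branch(s(n), s(y1), 5),  s(branch(v, branch(0, 0, nil), 5)) ≐ x1.
Bind w := h(1); no other remaining equation mentions w.
Bind t := branch(s(n), s(y1), 5); substituting into the one remaining equation that mentions t gives: branch(n, branch(q, 1, nil), s(h(branch(s(n), s(y1), 5)))) ≐ branch(n, branch(1, 1, nil), s(h(v))).
Bind x1 := s(branch(v, branch(0, 0, nil), 5)); no other remaining equation mentions x1.
Decompose branch/3: n ≐ n,  branch(q, 1, nil) ≐ branch(1, 1, nil),  s(h(branch(s(n), s(y1), 5))) ≐ s(h(v)).
Delete trivial equation n ≐ n.
Decompose branch/3: q ≐ 1,  1 ≐ 1,  nil ≐ nil.
Bind q := 1; no other remaining equation mentions q.
Delete trivial equation 1 ≐ 1.
Delete trivial equation nil ≐ nil.
Decompose s/1: h(branch(s(n), s(y1), 5)) ≐ h(v).
Decompose h/1: branch(s(n), s(y1), 5) ≐ v.
Bind v := branch(s(n), s(y1), 5); no other remaining equation mentions v. Substituting into the earlier bindings gives y := branch(branch(s(n), s(y1), 5), branch(0, 0, nil), 5), x1 := s(branch(branch(s(n), s(y1), 5), branch(0, 0, nil), 5)).
Decompose branch/3: y1 ≐ 5,  n ≐ n,  s(branch(5, false, 5)) ≐ s(u).
Bind y1 := 5; no other remaining equation mentions y1. Substituting into the earlier bindings gives y := branch(branch(s(n), s(5), 5), branch(0, 0, nil), 5), t := branch(s(n), s(5), 5), x1 := s(branch(branch(s(n), s(5), 5), branch(0, 0, nil), 5)), v := branch(s(n), s(5), 5).
Delete trivial equation n ≐ n.
Decompose s/1: branch(5, false, 5) ≐ u.
Bind u := branch(5, false, 5). Substituting into the earlier binding gives z := s(branch(5, false, 5)).
MGU = { y := branch(branch(s(n), s(5), 5), branch(0, 0, nil), 5), z := s(branch(5, false, 5)), p := false, w := h(1), t := branch(s(n), s(5), 5), x1 := s(branch(branch(s(n), s(5), 5), branch(0, 0, nil), 5)), q := 1, v := branch(s(n), s(5), 5), y1 := 5, u := branch(5, false, 5) }, so t := branch(s(n), s(5), 5).

branch(s(n), s(5), 5)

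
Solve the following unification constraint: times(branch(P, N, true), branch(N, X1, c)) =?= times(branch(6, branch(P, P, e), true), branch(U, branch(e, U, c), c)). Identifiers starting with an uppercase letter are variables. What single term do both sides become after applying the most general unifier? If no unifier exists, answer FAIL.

Decompose times/2: branch(P, N, true) =?= branch(6, branch(P, P, e), true),  branch(N, X1, c) =?= branch(U, branch(e, U, c), c).
Decompose branch/3: P =?= 6,  N =?= branch(P, P, e),  true =?= true.
Bind P := 6; substituting into the one remaining equation that mentions P gives: N =?= branch(6, 6, e).
Bind N := branch(6, 6, e); substituting into the one remaining equation that mentions N gives: branch(branch(6, 6, e), X1, c) =?= branch(U, branch(e, U, c), c).
Delete trivial equation true =?= true.
Decompose branch/3: branch(6, 6, e) =?= U,  X1 =?= branch(e, U, c),  c =?= c.
Bind U := branch(6, 6, e); substituting into the one remaining equation that mentions U gives: X1 =?= branch(e, branch(6, 6, e), c).
Bind X1 := branch(e, branch(6, 6, e), c); no other remaining equation mentions X1.
Delete trivial equation c =?= c.
Applying the MGU to either side gives times(branch(6, branch(6, 6, e), true), branch(branch(6, 6, e), branch(e, branch(6, 6, e), c), c)).

times(branch(6, branch(6, 6, e), true), branch(branch(6, 6, e), branch(e, branch(6, 6, e), c), c))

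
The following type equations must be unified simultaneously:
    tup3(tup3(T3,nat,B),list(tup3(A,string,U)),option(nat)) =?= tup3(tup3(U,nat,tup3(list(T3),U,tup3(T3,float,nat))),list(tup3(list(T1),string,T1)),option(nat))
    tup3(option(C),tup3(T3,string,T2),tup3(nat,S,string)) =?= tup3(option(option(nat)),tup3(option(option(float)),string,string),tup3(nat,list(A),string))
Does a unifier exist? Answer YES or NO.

YES

Decompose tup3/3: tup3(T3,nat,B) =?= tup3(U,nat,tup3(list(T3),U,tup3(T3,float,nat))),  list(tup3(A,string,U)) =?= list(tup3(list(T1),string,T1)),  option(nat) =?= option(nat).
Decompose tup3/3: T3 =?= U,  nat =?= nat,  B =?= tup3(list(T3),U,tup3(T3,float,nat)).
Bind T3 := U; substituting into the 2 remaining equations that mention T3 gives: B =?= tup3(list(U),U,tup3(U,float,nat)),  tup3(option(C),tup3(U,string,T2),tup3(nat,S,string)) =?= tup3(option(option(nat)),tup3(option(option(float)),string,string),tup3(nat,list(A),string)).
Delete trivial equation nat =?= nat.
Bind B := tup3(list(U),U,tup3(U,float,nat)); no other remaining equation mentions B.
Decompose list/1: tup3(A,string,U) =?= tup3(list(T1),string,T1).
Decompose tup3/3: A =?= list(T1),  string =?= string,  U =?= T1.
Bind A := list(T1); substituting into the one remaining equation that mentions A gives: tup3(option(C),tup3(U,string,T2),tup3(nat,S,string)) =?= tup3(option(option(nat)),tup3(option(option(float)),string,string),tup3(nat,list(list(T1)),string)).
Delete trivial equation string =?= string.
Bind U := T1; substituting into the one remaining equation that mentions U gives: tup3(option(C),tup3(T1,string,T2),tup3(nat,S,string)) =?= tup3(option(option(nat)),tup3(option(option(float)),string,string),tup3(nat,list(list(T1)),string)). Substituting into the earlier bindings gives T3 := T1, B := tup3(list(T1),T1,tup3(T1,float,nat)).
Delete trivial equation option(nat) =?= option(nat).
Decompose tup3/3: option(C) =?= option(option(nat)),  tup3(T1,string,T2) =?= tup3(option(option(float)),string,string),  tup3(nat,S,string) =?= tup3(nat,list(list(T1)),string).
Decompose option/1: C =?= option(nat).
Bind C := option(nat); no other remaining equation mentions C.
Decompose tup3/3: T1 =?= option(option(float)),  string =?= string,  T2 =?= string.
Bind T1 := option(option(float)); substituting into the one remaining equation that mentions T1 gives: tup3(nat,S,string) =?= tup3(nat,list(list(option(option(float)))),string). Substituting into the earlier bindings gives T3 := option(option(float)), B := tup3(list(option(option(float))),option(option(float)),tup3(option(option(float)),float,nat)), A := list(option(option(float))), U := option(option(float)).
Delete trivial equation string =?= string.
Bind T2 := string; no other remaining equation mentions T2.
Decompose tup3/3: nat =?= nat,  S =?= list(list(option(option(float)))),  string =?= string.
Delete trivial equation nat =?= nat.
Bind S := list(list(option(option(float)))); no other remaining equation mentions S.
Delete trivial equation string =?= string.
No equations remain and no clash or occurs-check failure arose, so a unifier exists.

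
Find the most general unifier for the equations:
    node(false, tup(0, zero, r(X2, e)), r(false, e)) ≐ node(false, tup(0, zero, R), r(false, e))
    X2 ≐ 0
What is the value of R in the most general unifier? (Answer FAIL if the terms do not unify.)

Decompose node/3: false ≐ false,  tup(0, zero, r(X2, e)) ≐ tup(0, zero, R),  r(false, e) ≐ r(false, e).
Delete trivial equation false ≐ false.
Decompose tup/3: 0 ≐ 0,  zero ≐ zero,  r(X2, e) ≐ R.
Delete trivial equation 0 ≐ 0.
Delete trivial equation zero ≐ zero.
Bind R := r(X2, e); no other remaining equation mentions R.
Delete trivial equation r(false, e) ≐ r(false, e).
Bind X2 := 0. Substituting into the earlier binding gives R := r(0, e).
MGU = { R := r(0, e), X2 := 0 }, so R := r(0, e).

r(0, e)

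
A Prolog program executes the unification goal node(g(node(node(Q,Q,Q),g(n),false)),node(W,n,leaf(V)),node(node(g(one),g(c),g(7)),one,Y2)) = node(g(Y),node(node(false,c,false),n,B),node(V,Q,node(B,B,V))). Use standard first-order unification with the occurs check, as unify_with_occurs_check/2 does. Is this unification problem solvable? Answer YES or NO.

YES

Decompose node/3: g(node(node(Q,Q,Q),g(n),false)) = g(Y),  node(W,n,leaf(V)) = node(node(false,c,false),n,B),  node(node(g(one),g(c),g(7)),one,Y2) = node(V,Q,node(B,B,V)).
Decompose g/1: node(node(Q,Q,Q),g(n),false) = Y.
Bind Y := node(node(Q,Q,Q),g(n),false); no other remaining equation mentions Y.
Decompose node/3: W = node(false,c,false),  n = n,  leaf(V) = B.
Bind W := node(false,c,false); no other remaining equation mentions W.
Delete trivial equation n = n.
Bind B := leaf(V); substituting into the remaining equation gives: node(node(g(one),g(c),g(7)),one,Y2) = node(V,Q,node(leaf(V),leaf(V),V)).
Decompose node/3: node(g(one),g(c),g(7)) = V,  one = Q,  Y2 = node(leaf(V),leaf(V),V).
Bind V := node(g(one),g(c),g(7)); substituting into the one remaining equation that mentions V gives: Y2 = node(leaf(node(g(one),g(c),g(7))),leaf(node(g(one),g(c),g(7))),node(g(one),g(c),g(7))). Substituting into the earlier binding gives B := leaf(node(g(one),g(c),g(7))).
Bind Q := one; no other remaining equation mentions Q. Substituting into the earlier binding gives Y := node(node(one,one,one),g(n),false).
Bind Y2 := node(leaf(node(g(one),g(c),g(7))),leaf(node(g(one),g(c),g(7))),node(g(one),g(c),g(7))).
No equations remain and no clash or occurs-check failure arose, so a unifier exists.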